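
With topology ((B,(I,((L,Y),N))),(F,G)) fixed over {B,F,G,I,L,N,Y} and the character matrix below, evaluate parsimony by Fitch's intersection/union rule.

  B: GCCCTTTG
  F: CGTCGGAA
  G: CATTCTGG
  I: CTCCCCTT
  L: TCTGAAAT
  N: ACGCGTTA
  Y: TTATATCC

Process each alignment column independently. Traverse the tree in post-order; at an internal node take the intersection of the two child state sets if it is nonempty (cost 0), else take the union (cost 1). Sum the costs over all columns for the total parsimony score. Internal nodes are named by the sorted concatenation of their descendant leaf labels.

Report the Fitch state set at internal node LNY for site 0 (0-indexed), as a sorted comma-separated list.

[col 0] LY: children L:{T}, Y:{T} ∩→ {T}; cost 0
[col 0] LNY: children LY:{T}, N:{A} ∪→ {A,T}; cost 1
[col 0] ILNY: children I:{C}, LNY:{A,T} ∪→ {A,C,T}; cost 1
[col 0] BILNY: children B:{G}, ILNY:{A,C,T} ∪→ {A,C,G,T}; cost 1
[col 0] FG: children F:{C}, G:{C} ∩→ {C}; cost 0
[col 0] BFGILNY: children BILNY:{A,C,G,T}, FG:{C} ∩→ {C}; cost 0
[col 1] LY: children L:{C}, Y:{T} ∪→ {C,T}; cost 1
[col 1] LNY: children LY:{C,T}, N:{C} ∩→ {C}; cost 0
[col 1] ILNY: children I:{T}, LNY:{C} ∪→ {C,T}; cost 1
[col 1] BILNY: children B:{C}, ILNY:{C,T} ∩→ {C}; cost 0
[col 1] FG: children F:{G}, G:{A} ∪→ {A,G}; cost 1
[col 1] BFGILNY: children BILNY:{C}, FG:{A,G} ∪→ {A,C,G}; cost 1
[col 2] LY: children L:{T}, Y:{A} ∪→ {A,T}; cost 1
[col 2] LNY: children LY:{A,T}, N:{G} ∪→ {A,G,T}; cost 1
[col 2] ILNY: children I:{C}, LNY:{A,G,T} ∪→ {A,C,G,T}; cost 1
[col 2] BILNY: children B:{C}, ILNY:{A,C,G,T} ∩→ {C}; cost 0
[col 2] FG: children F:{T}, G:{T} ∩→ {T}; cost 0
[col 2] BFGILNY: children BILNY:{C}, FG:{T} ∪→ {C,T}; cost 1
[col 3] LY: children L:{G}, Y:{T} ∪→ {G,T}; cost 1
[col 3] LNY: children LY:{G,T}, N:{C} ∪→ {C,G,T}; cost 1
[col 3] ILNY: children I:{C}, LNY:{C,G,T} ∩→ {C}; cost 0
[col 3] BILNY: children B:{C}, ILNY:{C} ∩→ {C}; cost 0
[col 3] FG: children F:{C}, G:{T} ∪→ {C,T}; cost 1
[col 3] BFGILNY: children BILNY:{C}, FG:{C,T} ∩→ {C}; cost 0
[col 4] LY: children L:{A}, Y:{A} ∩→ {A}; cost 0
[col 4] LNY: children LY:{A}, N:{G} ∪→ {A,G}; cost 1
[col 4] ILNY: children I:{C}, LNY:{A,G} ∪→ {A,C,G}; cost 1
[col 4] BILNY: children B:{T}, ILNY:{A,C,G} ∪→ {A,C,G,T}; cost 1
[col 4] FG: children F:{G}, G:{C} ∪→ {C,G}; cost 1
[col 4] BFGILNY: children BILNY:{A,C,G,T}, FG:{C,G} ∩→ {C,G}; cost 0
[col 5] LY: children L:{A}, Y:{T} ∪→ {A,T}; cost 1
[col 5] LNY: children LY:{A,T}, N:{T} ∩→ {T}; cost 0
[col 5] ILNY: children I:{C}, LNY:{T} ∪→ {C,T}; cost 1
[col 5] BILNY: children B:{T}, ILNY:{C,T} ∩→ {T}; cost 0
[col 5] FG: children F:{G}, G:{T} ∪→ {G,T}; cost 1
[col 5] BFGILNY: children BILNY:{T}, FG:{G,T} ∩→ {T}; cost 0
[col 6] LY: children L:{A}, Y:{C} ∪→ {A,C}; cost 1
[col 6] LNY: children LY:{A,C}, N:{T} ∪→ {A,C,T}; cost 1
[col 6] ILNY: children I:{T}, LNY:{A,C,T} ∩→ {T}; cost 0
[col 6] BILNY: children B:{T}, ILNY:{T} ∩→ {T}; cost 0
[col 6] FG: children F:{A}, G:{G} ∪→ {A,G}; cost 1
[col 6] BFGILNY: children BILNY:{T}, FG:{A,G} ∪→ {A,G,T}; cost 1
[col 7] LY: children L:{T}, Y:{C} ∪→ {C,T}; cost 1
[col 7] LNY: children LY:{C,T}, N:{A} ∪→ {A,C,T}; cost 1
[col 7] ILNY: children I:{T}, LNY:{A,C,T} ∩→ {T}; cost 0
[col 7] BILNY: children B:{G}, ILNY:{T} ∪→ {G,T}; cost 1
[col 7] FG: children F:{A}, G:{G} ∪→ {A,G}; cost 1
[col 7] BFGILNY: children BILNY:{G,T}, FG:{A,G} ∩→ {G}; cost 0
per-site changes: [3, 4, 4, 3, 4, 3, 4, 4]; total = 29

A,T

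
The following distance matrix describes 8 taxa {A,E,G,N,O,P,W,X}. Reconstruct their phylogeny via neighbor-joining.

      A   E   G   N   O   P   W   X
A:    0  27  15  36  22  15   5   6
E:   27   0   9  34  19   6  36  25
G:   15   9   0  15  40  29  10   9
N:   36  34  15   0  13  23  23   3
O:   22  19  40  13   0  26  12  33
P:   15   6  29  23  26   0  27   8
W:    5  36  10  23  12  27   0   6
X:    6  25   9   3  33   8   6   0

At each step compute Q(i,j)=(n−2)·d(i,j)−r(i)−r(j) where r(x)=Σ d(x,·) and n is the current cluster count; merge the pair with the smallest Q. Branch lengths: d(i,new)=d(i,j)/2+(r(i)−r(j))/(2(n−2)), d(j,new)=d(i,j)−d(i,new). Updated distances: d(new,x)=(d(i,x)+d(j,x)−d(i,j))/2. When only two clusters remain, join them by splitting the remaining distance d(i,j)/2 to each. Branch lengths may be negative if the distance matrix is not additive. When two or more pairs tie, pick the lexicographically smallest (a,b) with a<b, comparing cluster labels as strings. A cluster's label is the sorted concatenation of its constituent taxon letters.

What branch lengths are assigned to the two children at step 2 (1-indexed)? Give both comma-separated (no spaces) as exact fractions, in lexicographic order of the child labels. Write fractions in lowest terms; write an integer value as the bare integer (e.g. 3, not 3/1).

step 1: merge (E,P) at d=6, Q=-254; branch lengths E→29/6, P→7/6; new cluster EP
  updated: d(A,EP)=18, d(EP,G)=16, d(EP,N)=51/2, d(EP,O)=39/2, d(EP,W)=57/2, d(EP,X)=27/2
step 2: merge (N,O) at d=13, Q=-190; branch lengths N→41/10, O→89/10; new cluster NO
  updated: d(A,NO)=45/2, d(EP,NO)=16, d(G,NO)=21, d(NO,W)=11, d(NO,X)=23/2
step 3: merge (EP,NO) at d=16, Q=-110; branch lengths EP→37/4, NO→27/4; new cluster ENOP
  updated: d(A,ENOP)=49/4, d(ENOP,G)=21/2, d(ENOP,W)=47/4, d(ENOP,X)=9/2
step 4: merge (A,W) at d=5, Q=-56; branch lengths A→41/12, W→19/12; new cluster AW
  updated: d(AW,ENOP)=19/2, d(AW,G)=10, d(AW,X)=7/2
step 5: merge (AW,X) at d=7/2, Q=-33; branch lengths AW→13/4, X→1/4; new cluster AWX
  updated: d(AWX,ENOP)=21/4, d(AWX,G)=31/4
step 6: merge (AWX,ENOP) at d=21/4, Q=-47/2; branch lengths AWX→5/4, ENOP→4; new cluster AENOPWX
  updated: d(AENOPWX,G)=13/2
step 7: merge (AENOPWX,G) at d=13/2; branch lengths AENOPWX→13/4, G→13/4; new cluster AEGNOPWX
final tree: ((((A:41/12,W:19/12):13/4,X:1/4):5/4,((E:29/6,P:7/6):37/4,(N:41/10,O:89/10):27/4):4):13/4,G:13/4)
total length: 221/4

41/10,89/10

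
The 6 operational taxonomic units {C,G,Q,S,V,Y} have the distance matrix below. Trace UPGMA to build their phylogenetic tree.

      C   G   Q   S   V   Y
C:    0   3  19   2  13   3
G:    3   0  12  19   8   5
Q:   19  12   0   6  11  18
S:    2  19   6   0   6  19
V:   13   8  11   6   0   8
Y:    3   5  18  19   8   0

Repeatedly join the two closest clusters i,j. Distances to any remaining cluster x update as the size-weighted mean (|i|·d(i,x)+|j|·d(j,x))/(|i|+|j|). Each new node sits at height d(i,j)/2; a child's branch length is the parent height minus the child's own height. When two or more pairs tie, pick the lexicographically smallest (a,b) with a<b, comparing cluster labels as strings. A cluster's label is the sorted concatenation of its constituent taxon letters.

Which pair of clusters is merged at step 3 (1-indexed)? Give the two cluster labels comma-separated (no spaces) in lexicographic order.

1. join C+S (d=2) ⇒ CS; edges |C|=1, |S|=1
  updated: d(CS,G)=11, d(CS,Q)=25/2, d(CS,V)=19/2, d(CS,Y)=11
2. join G+Y (d=5) ⇒ GY; edges |G|=5/2, |Y|=5/2
  updated: d(CS,GY)=11, d(GY,Q)=15, d(GY,V)=8
3. join GY+V (d=8) ⇒ GVY; edges |GY|=3/2, |V|=4
  updated: d(CS,GVY)=21/2, d(GVY,Q)=41/3
4. join CS+GVY (d=21/2) ⇒ CGSVY; edges |CS|=17/4, |GVY|=5/4
  updated: d(CGSVY,Q)=66/5
5. join CGSVY+Q (d=66/5) ⇒ CGQSVY; edges |CGSVY|=27/20, |Q|=33/5
final tree: (((C:1,S:1):17/4,((G:5/2,Y:5/2):3/2,V:4):5/4):27/20,Q:33/5)
total length: 519/20

GY,V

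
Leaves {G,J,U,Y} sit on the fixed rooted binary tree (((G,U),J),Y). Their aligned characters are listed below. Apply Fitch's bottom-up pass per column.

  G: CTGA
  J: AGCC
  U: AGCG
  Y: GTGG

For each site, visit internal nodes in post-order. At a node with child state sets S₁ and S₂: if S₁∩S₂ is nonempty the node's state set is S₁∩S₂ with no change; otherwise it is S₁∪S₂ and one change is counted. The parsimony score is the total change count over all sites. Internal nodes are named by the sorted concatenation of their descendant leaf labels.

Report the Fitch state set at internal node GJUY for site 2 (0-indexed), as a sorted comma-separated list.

site 0, node GU: G={C} ∪ U={A} → {A,C} (+1)
site 0, node GJU: GU={A,C} ∩ J={A} → {A} (+0)
site 0, node GJUY: GJU={A} ∪ Y={G} → {A,G} (+1)
site 1, node GU: G={T} ∪ U={G} → {G,T} (+1)
site 1, node GJU: GU={G,T} ∩ J={G} → {G} (+0)
site 1, node GJUY: GJU={G} ∪ Y={T} → {G,T} (+1)
site 2, node GU: G={G} ∪ U={C} → {C,G} (+1)
site 2, node GJU: GU={C,G} ∩ J={C} → {C} (+0)
site 2, node GJUY: GJU={C} ∪ Y={G} → {C,G} (+1)
site 3, node GU: G={A} ∪ U={G} → {A,G} (+1)
site 3, node GJU: GU={A,G} ∪ J={C} → {A,C,G} (+1)
site 3, node GJUY: GJU={A,C,G} ∩ Y={G} → {G} (+0)
per-site changes: [2, 2, 2, 2]; total = 8

C,G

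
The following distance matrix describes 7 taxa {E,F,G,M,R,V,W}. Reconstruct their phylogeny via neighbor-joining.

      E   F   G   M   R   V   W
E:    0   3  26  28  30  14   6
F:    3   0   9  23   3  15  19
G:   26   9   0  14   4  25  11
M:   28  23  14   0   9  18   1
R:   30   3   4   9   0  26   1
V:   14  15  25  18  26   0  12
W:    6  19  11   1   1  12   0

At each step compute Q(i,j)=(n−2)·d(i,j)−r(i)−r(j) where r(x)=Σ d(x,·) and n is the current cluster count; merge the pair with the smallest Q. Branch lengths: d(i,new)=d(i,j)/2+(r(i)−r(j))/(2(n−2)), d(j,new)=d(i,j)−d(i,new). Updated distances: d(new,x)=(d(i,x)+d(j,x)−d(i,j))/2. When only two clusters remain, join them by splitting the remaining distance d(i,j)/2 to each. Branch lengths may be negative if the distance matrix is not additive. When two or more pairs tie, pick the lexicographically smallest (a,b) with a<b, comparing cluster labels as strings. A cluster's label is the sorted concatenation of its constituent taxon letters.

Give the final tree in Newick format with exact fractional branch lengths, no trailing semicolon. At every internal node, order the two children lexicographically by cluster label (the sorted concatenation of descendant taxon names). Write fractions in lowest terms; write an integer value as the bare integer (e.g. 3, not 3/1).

(((((E:5,F:-2):37/8,V:67/8):15/2,(G:9/2,R:-1/2):9/2):7/4,M:17/4):-13/8,W:-13/8)

step 1: merge (E,F) at d=3, Q=-164; branch lengths E→5, F→-2; new cluster EF
  updated: d(EF,G)=16, d(EF,M)=24, d(EF,R)=15, d(EF,V)=13, d(EF,W)=11
step 2: merge (EF,V) at d=13, Q=-121; branch lengths EF→37/8, V→67/8; new cluster EFV
  updated: d(EFV,G)=14, d(EFV,M)=29/2, d(EFV,R)=14, d(EFV,W)=5
step 3: merge (G,R) at d=4, Q=-59; branch lengths G→9/2, R→-1/2; new cluster GR
  updated: d(EFV,GR)=12, d(GR,M)=19/2, d(GR,W)=4
step 4: merge (EFV,GR) at d=12, Q=-33; branch lengths EFV→15/2, GR→9/2; new cluster EFGRV
  updated: d(EFGRV,M)=6, d(EFGRV,W)=-3/2
step 5: merge (EFGRV,M) at d=6, Q=-11/2; branch lengths EFGRV→7/4, M→17/4; new cluster EFGMRV
  updated: d(EFGMRV,W)=-13/4
step 6: merge (EFGMRV,W) at d=-13/4; branch lengths EFGMRV→-13/8, W→-13/8; new cluster EFGMRVW
final tree: (((((E:5,F:-2):37/8,V:67/8):15/2,(G:9/2,R:-1/2):9/2):7/4,M:17/4):-13/8,W:-13/8)
total length: 139/4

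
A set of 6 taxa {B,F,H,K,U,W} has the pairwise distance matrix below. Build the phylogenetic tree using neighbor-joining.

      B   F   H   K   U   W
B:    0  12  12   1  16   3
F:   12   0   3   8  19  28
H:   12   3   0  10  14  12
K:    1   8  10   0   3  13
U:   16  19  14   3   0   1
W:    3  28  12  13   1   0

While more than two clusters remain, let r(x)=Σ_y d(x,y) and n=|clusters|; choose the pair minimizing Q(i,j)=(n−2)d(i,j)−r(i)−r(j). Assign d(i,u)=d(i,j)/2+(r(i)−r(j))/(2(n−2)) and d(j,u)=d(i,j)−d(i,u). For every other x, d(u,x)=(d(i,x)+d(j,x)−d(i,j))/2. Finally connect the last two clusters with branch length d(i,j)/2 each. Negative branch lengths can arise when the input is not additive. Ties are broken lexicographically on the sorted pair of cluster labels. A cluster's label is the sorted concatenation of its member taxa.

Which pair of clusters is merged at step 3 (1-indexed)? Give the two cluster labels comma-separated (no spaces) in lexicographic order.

B,UW

step 1: merge (F,H) at d=3, Q=-109; branch lengths F→31/8, H→-7/8; new cluster FH
  updated: d(B,FH)=21/2, d(FH,K)=15/2, d(FH,U)=15, d(FH,W)=37/2
step 2: merge (U,W) at d=1, Q=-135/2; branch lengths U→5/12, W→7/12; new cluster UW
  updated: d(B,UW)=9, d(FH,UW)=65/4, d(K,UW)=15/2
step 3: merge (B,UW) at d=9, Q=-141/4; branch lengths B→23/16, UW→121/16; new cluster BUW
  updated: d(BUW,FH)=71/8, d(BUW,K)=-1/4
step 4: merge (BUW,FH) at d=71/8, Q=-129/8; branch lengths BUW→9/16, FH→133/16; new cluster BFHUW
  updated: d(BFHUW,K)=-13/16
step 5: merge (BFHUW,K) at d=-13/16; branch lengths BFHUW→-13/32, K→-13/32; new cluster BFHKUW
final tree: (((B:23/16,(U:5/12,W:7/12):121/16):9/16,(F:31/8,H:-7/8):133/16):-13/32,K:-13/32)
total length: 337/16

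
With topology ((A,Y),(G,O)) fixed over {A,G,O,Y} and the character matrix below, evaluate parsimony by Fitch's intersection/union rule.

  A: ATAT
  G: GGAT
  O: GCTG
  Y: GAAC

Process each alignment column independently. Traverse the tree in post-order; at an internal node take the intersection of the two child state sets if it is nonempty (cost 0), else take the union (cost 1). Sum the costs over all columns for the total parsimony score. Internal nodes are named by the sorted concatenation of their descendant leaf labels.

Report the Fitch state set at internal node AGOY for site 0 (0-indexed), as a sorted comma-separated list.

G

AY@0: {A} ∪ {G} = {A,G} (union, +1)
GO@0: {G} ∩ {G} = {G} (intersection, +0)
AGOY@0: {A,G} ∩ {G} = {G} (intersection, +0)
AY@1: {T} ∪ {A} = {A,T} (union, +1)
GO@1: {G} ∪ {C} = {C,G} (union, +1)
AGOY@1: {A,T} ∪ {C,G} = {A,C,G,T} (union, +1)
AY@2: {A} ∩ {A} = {A} (intersection, +0)
GO@2: {A} ∪ {T} = {A,T} (union, +1)
AGOY@2: {A} ∩ {A,T} = {A} (intersection, +0)
AY@3: {T} ∪ {C} = {C,T} (union, +1)
GO@3: {T} ∪ {G} = {G,T} (union, +1)
AGOY@3: {C,T} ∩ {G,T} = {T} (intersection, +0)
per-site changes: [1, 3, 1, 2]; total = 7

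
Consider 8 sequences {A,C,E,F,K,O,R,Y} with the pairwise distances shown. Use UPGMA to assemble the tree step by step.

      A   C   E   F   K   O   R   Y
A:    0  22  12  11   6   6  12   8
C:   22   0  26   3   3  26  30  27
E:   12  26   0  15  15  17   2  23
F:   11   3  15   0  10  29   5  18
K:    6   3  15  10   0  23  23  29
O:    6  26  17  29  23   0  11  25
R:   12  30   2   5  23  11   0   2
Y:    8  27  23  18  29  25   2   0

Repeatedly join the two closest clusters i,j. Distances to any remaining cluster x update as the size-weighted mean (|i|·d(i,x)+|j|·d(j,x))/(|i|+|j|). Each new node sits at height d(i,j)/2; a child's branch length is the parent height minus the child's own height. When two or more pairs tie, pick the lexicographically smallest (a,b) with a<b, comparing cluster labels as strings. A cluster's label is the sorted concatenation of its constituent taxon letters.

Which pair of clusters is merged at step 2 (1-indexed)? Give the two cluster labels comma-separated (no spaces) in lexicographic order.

C,F

1. join E+R (d=2) ⇒ ER; edges |E|=1, |R|=1
  updated: d(A,ER)=12, d(C,ER)=28, d(ER,F)=10, d(ER,K)=19, d(ER,O)=14, d(ER,Y)=25/2
2. join C+F (d=3) ⇒ CF; edges |C|=3/2, |F|=3/2
  updated: d(A,CF)=33/2, d(CF,ER)=19, d(CF,K)=13/2, d(CF,O)=55/2, d(CF,Y)=45/2
3. join A+K (d=6) ⇒ AK; edges |A|=3, |K|=3
  updated: d(AK,CF)=23/2, d(AK,ER)=31/2, d(AK,O)=29/2, d(AK,Y)=37/2
4. join AK+CF (d=23/2) ⇒ ACFK; edges |AK|=11/4, |CF|=17/4
  updated: d(ACFK,ER)=69/4, d(ACFK,O)=21, d(ACFK,Y)=41/2
5. join ER+Y (d=25/2) ⇒ ERY; edges |ER|=21/4, |Y|=25/4
  updated: d(ACFK,ERY)=55/3, d(ERY,O)=53/3
6. join ERY+O (d=53/3) ⇒ EORY; edges |ERY|=31/12, |O|=53/6
  updated: d(ACFK,EORY)=19
7. join ACFK+EORY (d=19) ⇒ ACEFKORY; edges |ACFK|=15/4, |EORY|=2/3
final tree: (((A:3,K:3):11/4,(C:3/2,F:3/2):17/4):15/4,(((E:1,R:1):21/4,Y:25/4):31/12,O:53/6):2/3)
total length: 136/3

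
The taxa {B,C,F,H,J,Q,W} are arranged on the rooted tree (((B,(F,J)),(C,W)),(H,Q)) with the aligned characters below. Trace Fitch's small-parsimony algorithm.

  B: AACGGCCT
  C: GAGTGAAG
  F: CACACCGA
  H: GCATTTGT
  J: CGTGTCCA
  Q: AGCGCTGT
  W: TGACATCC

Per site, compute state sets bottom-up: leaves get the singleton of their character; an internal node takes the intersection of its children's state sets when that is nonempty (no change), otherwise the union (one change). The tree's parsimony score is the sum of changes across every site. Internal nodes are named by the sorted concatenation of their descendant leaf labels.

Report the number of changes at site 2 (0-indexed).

FJ@0: {C} ∩ {C} = {C} (intersection, +0)
BFJ@0: {A} ∪ {C} = {A,C} (union, +1)
CW@0: {G} ∪ {T} = {G,T} (union, +1)
BCFJW@0: {A,C} ∪ {G,T} = {A,C,G,T} (union, +1)
HQ@0: {G} ∪ {A} = {A,G} (union, +1)
BCFHJQW@0: {A,C,G,T} ∩ {A,G} = {A,G} (intersection, +0)
FJ@1: {A} ∪ {G} = {A,G} (union, +1)
BFJ@1: {A} ∩ {A,G} = {A} (intersection, +0)
CW@1: {A} ∪ {G} = {A,G} (union, +1)
BCFJW@1: {A} ∩ {A,G} = {A} (intersection, +0)
HQ@1: {C} ∪ {G} = {C,G} (union, +1)
BCFHJQW@1: {A} ∪ {C,G} = {A,C,G} (union, +1)
FJ@2: {C} ∪ {T} = {C,T} (union, +1)
BFJ@2: {C} ∩ {C,T} = {C} (intersection, +0)
CW@2: {G} ∪ {A} = {A,G} (union, +1)
BCFJW@2: {C} ∪ {A,G} = {A,C,G} (union, +1)
HQ@2: {A} ∪ {C} = {A,C} (union, +1)
BCFHJQW@2: {A,C,G} ∩ {A,C} = {A,C} (intersection, +0)
FJ@3: {A} ∪ {G} = {A,G} (union, +1)
BFJ@3: {G} ∩ {A,G} = {G} (intersection, +0)
CW@3: {T} ∪ {C} = {C,T} (union, +1)
BCFJW@3: {G} ∪ {C,T} = {C,G,T} (union, +1)
HQ@3: {T} ∪ {G} = {G,T} (union, +1)
BCFHJQW@3: {C,G,T} ∩ {G,T} = {G,T} (intersection, +0)
FJ@4: {C} ∪ {T} = {C,T} (union, +1)
BFJ@4: {G} ∪ {C,T} = {C,G,T} (union, +1)
CW@4: {G} ∪ {A} = {A,G} (union, +1)
BCFJW@4: {C,G,T} ∩ {A,G} = {G} (intersection, +0)
HQ@4: {T} ∪ {C} = {C,T} (union, +1)
BCFHJQW@4: {G} ∪ {C,T} = {C,G,T} (union, +1)
FJ@5: {C} ∩ {C} = {C} (intersection, +0)
BFJ@5: {C} ∩ {C} = {C} (intersection, +0)
CW@5: {A} ∪ {T} = {A,T} (union, +1)
BCFJW@5: {C} ∪ {A,T} = {A,C,T} (union, +1)
HQ@5: {T} ∩ {T} = {T} (intersection, +0)
BCFHJQW@5: {A,C,T} ∩ {T} = {T} (intersection, +0)
FJ@6: {G} ∪ {C} = {C,G} (union, +1)
BFJ@6: {C} ∩ {C,G} = {C} (intersection, +0)
CW@6: {A} ∪ {C} = {A,C} (union, +1)
BCFJW@6: {C} ∩ {A,C} = {C} (intersection, +0)
HQ@6: {G} ∩ {G} = {G} (intersection, +0)
BCFHJQW@6: {C} ∪ {G} = {C,G} (union, +1)
FJ@7: {A} ∩ {A} = {A} (intersection, +0)
BFJ@7: {T} ∪ {A} = {A,T} (union, +1)
CW@7: {G} ∪ {C} = {C,G} (union, +1)
BCFJW@7: {A,T} ∪ {C,G} = {A,C,G,T} (union, +1)
HQ@7: {T} ∩ {T} = {T} (intersection, +0)
BCFHJQW@7: {A,C,G,T} ∩ {T} = {T} (intersection, +0)
per-site changes: [4, 4, 4, 4, 5, 2, 3, 3]; total = 29

4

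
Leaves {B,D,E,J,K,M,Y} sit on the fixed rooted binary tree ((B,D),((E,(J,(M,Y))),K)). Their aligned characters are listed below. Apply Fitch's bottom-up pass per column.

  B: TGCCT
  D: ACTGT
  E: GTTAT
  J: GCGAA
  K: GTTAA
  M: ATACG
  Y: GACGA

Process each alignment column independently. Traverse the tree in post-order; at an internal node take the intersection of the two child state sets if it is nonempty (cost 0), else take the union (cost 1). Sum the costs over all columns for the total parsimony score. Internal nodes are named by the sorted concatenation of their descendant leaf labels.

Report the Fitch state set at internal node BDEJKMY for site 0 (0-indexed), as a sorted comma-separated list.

BD@0: {T} ∪ {A} = {A,T} (union, +1)
MY@0: {A} ∪ {G} = {A,G} (union, +1)
JMY@0: {G} ∩ {A,G} = {G} (intersection, +0)
EJMY@0: {G} ∩ {G} = {G} (intersection, +0)
EJKMY@0: {G} ∩ {G} = {G} (intersection, +0)
BDEJKMY@0: {A,T} ∪ {G} = {A,G,T} (union, +1)
BD@1: {G} ∪ {C} = {C,G} (union, +1)
MY@1: {T} ∪ {A} = {A,T} (union, +1)
JMY@1: {C} ∪ {A,T} = {A,C,T} (union, +1)
EJMY@1: {T} ∩ {A,C,T} = {T} (intersection, +0)
EJKMY@1: {T} ∩ {T} = {T} (intersection, +0)
BDEJKMY@1: {C,G} ∪ {T} = {C,G,T} (union, +1)
BD@2: {C} ∪ {T} = {C,T} (union, +1)
MY@2: {A} ∪ {C} = {A,C} (union, +1)
JMY@2: {G} ∪ {A,C} = {A,C,G} (union, +1)
EJMY@2: {T} ∪ {A,C,G} = {A,C,G,T} (union, +1)
EJKMY@2: {A,C,G,T} ∩ {T} = {T} (intersection, +0)
BDEJKMY@2: {C,T} ∩ {T} = {T} (intersection, +0)
BD@3: {C} ∪ {G} = {C,G} (union, +1)
MY@3: {C} ∪ {G} = {C,G} (union, +1)
JMY@3: {A} ∪ {C,G} = {A,C,G} (union, +1)
EJMY@3: {A} ∩ {A,C,G} = {A} (intersection, +0)
EJKMY@3: {A} ∩ {A} = {A} (intersection, +0)
BDEJKMY@3: {C,G} ∪ {A} = {A,C,G} (union, +1)
BD@4: {T} ∩ {T} = {T} (intersection, +0)
MY@4: {G} ∪ {A} = {A,G} (union, +1)
JMY@4: {A} ∩ {A,G} = {A} (intersection, +0)
EJMY@4: {T} ∪ {A} = {A,T} (union, +1)
EJKMY@4: {A,T} ∩ {A} = {A} (intersection, +0)
BDEJKMY@4: {T} ∪ {A} = {A,T} (union, +1)
per-site changes: [3, 4, 4, 4, 3]; total = 18

A,G,T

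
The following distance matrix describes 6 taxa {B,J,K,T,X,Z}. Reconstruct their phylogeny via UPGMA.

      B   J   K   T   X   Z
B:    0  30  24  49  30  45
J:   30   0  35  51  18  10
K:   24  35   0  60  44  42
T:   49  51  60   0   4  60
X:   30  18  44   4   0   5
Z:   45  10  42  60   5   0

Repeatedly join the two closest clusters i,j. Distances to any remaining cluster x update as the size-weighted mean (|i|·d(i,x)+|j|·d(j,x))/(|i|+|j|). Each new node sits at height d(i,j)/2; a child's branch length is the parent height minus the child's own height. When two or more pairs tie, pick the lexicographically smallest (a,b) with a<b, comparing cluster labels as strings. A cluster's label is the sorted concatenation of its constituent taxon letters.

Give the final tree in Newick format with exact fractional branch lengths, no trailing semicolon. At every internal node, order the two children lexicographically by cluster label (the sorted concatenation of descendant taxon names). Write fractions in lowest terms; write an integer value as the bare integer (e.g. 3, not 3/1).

iteration 1: select T,X (d=4); attach at lengths (2, 2); label the merged cluster TX
  updated: d(B,TX)=79/2, d(J,TX)=69/2, d(K,TX)=52, d(TX,Z)=65/2
iteration 2: select J,Z (d=10); attach at lengths (5, 5); label the merged cluster JZ
  updated: d(B,JZ)=75/2, d(JZ,K)=77/2, d(JZ,TX)=67/2
iteration 3: select B,K (d=24); attach at lengths (12, 12); label the merged cluster BK
  updated: d(BK,JZ)=38, d(BK,TX)=183/4
iteration 4: select JZ,TX (d=67/2); attach at lengths (47/4, 59/4); label the merged cluster JTXZ
  updated: d(BK,JTXZ)=335/8
iteration 5: select BK,JTXZ (d=335/8); attach at lengths (143/16, 67/16); label the merged cluster BJKTXZ
final tree: ((B:12,K:12):143/16,((J:5,Z:5):47/4,(T:2,X:2):59/4):67/16)
total length: 621/8

((B:12,K:12):143/16,((J:5,Z:5):47/4,(T:2,X:2):59/4):67/16)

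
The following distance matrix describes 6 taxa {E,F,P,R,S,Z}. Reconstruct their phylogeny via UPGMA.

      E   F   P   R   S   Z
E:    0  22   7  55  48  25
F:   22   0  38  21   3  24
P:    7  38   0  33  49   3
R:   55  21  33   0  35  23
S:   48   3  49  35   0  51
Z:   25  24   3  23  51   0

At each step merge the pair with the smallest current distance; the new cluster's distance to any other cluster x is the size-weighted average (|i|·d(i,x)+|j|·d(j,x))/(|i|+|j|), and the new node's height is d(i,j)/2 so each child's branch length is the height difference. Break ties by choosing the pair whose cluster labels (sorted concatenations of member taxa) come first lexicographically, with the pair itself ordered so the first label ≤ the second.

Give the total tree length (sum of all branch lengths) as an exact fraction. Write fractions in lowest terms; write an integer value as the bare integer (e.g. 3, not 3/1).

1. join F+S (d=3) ⇒ FS; edges |F|=3/2, |S|=3/2
  updated: d(E,FS)=35, d(FS,P)=87/2, d(FS,R)=28, d(FS,Z)=75/2
2. join P+Z (d=3) ⇒ PZ; edges |P|=3/2, |Z|=3/2
  updated: d(E,PZ)=16, d(FS,PZ)=81/2, d(PZ,R)=28
3. join E+PZ (d=16) ⇒ EPZ; edges |E|=8, |PZ|=13/2
  updated: d(EPZ,FS)=116/3, d(EPZ,R)=37
4. join FS+R (d=28) ⇒ FRS; edges |FS|=25/2, |R|=14
  updated: d(EPZ,FRS)=343/9
5. join EPZ+FRS (d=343/9) ⇒ EFPRSZ; edges |EPZ|=199/18, |FRS|=91/18
final tree: ((E:8,(P:3/2,Z:3/2):13/2):199/18,((F:3/2,S:3/2):25/2,R:14):91/18)
total length: 568/9

568/9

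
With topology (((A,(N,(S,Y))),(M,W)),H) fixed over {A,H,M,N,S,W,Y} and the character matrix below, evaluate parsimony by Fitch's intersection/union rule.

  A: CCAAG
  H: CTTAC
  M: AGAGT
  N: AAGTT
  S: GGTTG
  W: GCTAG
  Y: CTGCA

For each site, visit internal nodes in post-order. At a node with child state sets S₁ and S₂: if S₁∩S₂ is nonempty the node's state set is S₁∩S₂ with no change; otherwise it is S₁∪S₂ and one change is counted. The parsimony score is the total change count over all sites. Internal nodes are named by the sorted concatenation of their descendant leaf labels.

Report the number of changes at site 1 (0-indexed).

[col 0] SY: children S:{G}, Y:{C} ∪→ {C,G}; cost 1
[col 0] NSY: children N:{A}, SY:{C,G} ∪→ {A,C,G}; cost 1
[col 0] ANSY: children A:{C}, NSY:{A,C,G} ∩→ {C}; cost 0
[col 0] MW: children M:{A}, W:{G} ∪→ {A,G}; cost 1
[col 0] AMNSWY: children ANSY:{C}, MW:{A,G} ∪→ {A,C,G}; cost 1
[col 0] AHMNSWY: children AMNSWY:{A,C,G}, H:{C} ∩→ {C}; cost 0
[col 1] SY: children S:{G}, Y:{T} ∪→ {G,T}; cost 1
[col 1] NSY: children N:{A}, SY:{G,T} ∪→ {A,G,T}; cost 1
[col 1] ANSY: children A:{C}, NSY:{A,G,T} ∪→ {A,C,G,T}; cost 1
[col 1] MW: children M:{G}, W:{C} ∪→ {C,G}; cost 1
[col 1] AMNSWY: children ANSY:{A,C,G,T}, MW:{C,G} ∩→ {C,G}; cost 0
[col 1] AHMNSWY: children AMNSWY:{C,G}, H:{T} ∪→ {C,G,T}; cost 1
[col 2] SY: children S:{T}, Y:{G} ∪→ {G,T}; cost 1
[col 2] NSY: children N:{G}, SY:{G,T} ∩→ {G}; cost 0
[col 2] ANSY: children A:{A}, NSY:{G} ∪→ {A,G}; cost 1
[col 2] MW: children M:{A}, W:{T} ∪→ {A,T}; cost 1
[col 2] AMNSWY: children ANSY:{A,G}, MW:{A,T} ∩→ {A}; cost 0
[col 2] AHMNSWY: children AMNSWY:{A}, H:{T} ∪→ {A,T}; cost 1
[col 3] SY: children S:{T}, Y:{C} ∪→ {C,T}; cost 1
[col 3] NSY: children N:{T}, SY:{C,T} ∩→ {T}; cost 0
[col 3] ANSY: children A:{A}, NSY:{T} ∪→ {A,T}; cost 1
[col 3] MW: children M:{G}, W:{A} ∪→ {A,G}; cost 1
[col 3] AMNSWY: children ANSY:{A,T}, MW:{A,G} ∩→ {A}; cost 0
[col 3] AHMNSWY: children AMNSWY:{A}, H:{A} ∩→ {A}; cost 0
[col 4] SY: children S:{G}, Y:{A} ∪→ {A,G}; cost 1
[col 4] NSY: children N:{T}, SY:{A,G} ∪→ {A,G,T}; cost 1
[col 4] ANSY: children A:{G}, NSY:{A,G,T} ∩→ {G}; cost 0
[col 4] MW: children M:{T}, W:{G} ∪→ {G,T}; cost 1
[col 4] AMNSWY: children ANSY:{G}, MW:{G,T} ∩→ {G}; cost 0
[col 4] AHMNSWY: children AMNSWY:{G}, H:{C} ∪→ {C,G}; cost 1
per-site changes: [4, 5, 4, 3, 4]; total = 20

5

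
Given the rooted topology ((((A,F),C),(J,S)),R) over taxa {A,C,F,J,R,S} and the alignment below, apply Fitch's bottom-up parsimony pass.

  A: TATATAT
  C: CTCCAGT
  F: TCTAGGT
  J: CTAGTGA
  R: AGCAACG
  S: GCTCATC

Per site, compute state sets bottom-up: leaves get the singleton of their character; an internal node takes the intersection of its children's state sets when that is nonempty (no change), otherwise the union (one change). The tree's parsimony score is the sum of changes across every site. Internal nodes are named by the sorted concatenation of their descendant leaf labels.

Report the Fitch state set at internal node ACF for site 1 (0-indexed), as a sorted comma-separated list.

AF@0: {T} ∩ {T} = {T} (intersection, +0)
ACF@0: {T} ∪ {C} = {C,T} (union, +1)
JS@0: {C} ∪ {G} = {C,G} (union, +1)
ACFJS@0: {C,T} ∩ {C,G} = {C} (intersection, +0)
ACFJRS@0: {C} ∪ {A} = {A,C} (union, +1)
AF@1: {A} ∪ {C} = {A,C} (union, +1)
ACF@1: {A,C} ∪ {T} = {A,C,T} (union, +1)
JS@1: {T} ∪ {C} = {C,T} (union, +1)
ACFJS@1: {A,C,T} ∩ {C,T} = {C,T} (intersection, +0)
ACFJRS@1: {C,T} ∪ {G} = {C,G,T} (union, +1)
AF@2: {T} ∩ {T} = {T} (intersection, +0)
ACF@2: {T} ∪ {C} = {C,T} (union, +1)
JS@2: {A} ∪ {T} = {A,T} (union, +1)
ACFJS@2: {C,T} ∩ {A,T} = {T} (intersection, +0)
ACFJRS@2: {T} ∪ {C} = {C,T} (union, +1)
AF@3: {A} ∩ {A} = {A} (intersection, +0)
ACF@3: {A} ∪ {C} = {A,C} (union, +1)
JS@3: {G} ∪ {C} = {C,G} (union, +1)
ACFJS@3: {A,C} ∩ {C,G} = {C} (intersection, +0)
ACFJRS@3: {C} ∪ {A} = {A,C} (union, +1)
AF@4: {T} ∪ {G} = {G,T} (union, +1)
ACF@4: {G,T} ∪ {A} = {A,G,T} (union, +1)
JS@4: {T} ∪ {A} = {A,T} (union, +1)
ACFJS@4: {A,G,T} ∩ {A,T} = {A,T} (intersection, +0)
ACFJRS@4: {A,T} ∩ {A} = {A} (intersection, +0)
AF@5: {A} ∪ {G} = {A,G} (union, +1)
ACF@5: {A,G} ∩ {G} = {G} (intersection, +0)
JS@5: {G} ∪ {T} = {G,T} (union, +1)
ACFJS@5: {G} ∩ {G,T} = {G} (intersection, +0)
ACFJRS@5: {G} ∪ {C} = {C,G} (union, +1)
AF@6: {T} ∩ {T} = {T} (intersection, +0)
ACF@6: {T} ∩ {T} = {T} (intersection, +0)
JS@6: {A} ∪ {C} = {A,C} (union, +1)
ACFJS@6: {T} ∪ {A,C} = {A,C,T} (union, +1)
ACFJRS@6: {A,C,T} ∪ {G} = {A,C,G,T} (union, +1)
per-site changes: [3, 4, 3, 3, 3, 3, 3]; total = 22

A,C,T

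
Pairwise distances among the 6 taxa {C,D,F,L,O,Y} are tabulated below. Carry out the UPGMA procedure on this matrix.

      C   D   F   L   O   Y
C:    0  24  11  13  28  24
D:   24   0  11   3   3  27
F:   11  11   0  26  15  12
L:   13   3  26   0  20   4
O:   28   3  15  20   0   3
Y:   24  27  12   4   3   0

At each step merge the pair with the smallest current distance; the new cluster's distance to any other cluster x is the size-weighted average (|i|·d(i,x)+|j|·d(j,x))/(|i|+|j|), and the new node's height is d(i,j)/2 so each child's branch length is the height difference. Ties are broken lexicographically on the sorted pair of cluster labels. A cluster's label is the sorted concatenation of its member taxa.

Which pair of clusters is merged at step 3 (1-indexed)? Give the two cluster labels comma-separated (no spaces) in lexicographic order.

C,F

step 1: merge (D,L) at d=3; branch lengths D→3/2, L→3/2; new cluster DL
  updated: d(C,DL)=37/2, d(DL,F)=37/2, d(DL,O)=23/2, d(DL,Y)=31/2
step 2: merge (O,Y) at d=3; branch lengths O→3/2, Y→3/2; new cluster OY
  updated: d(C,OY)=26, d(DL,OY)=27/2, d(F,OY)=27/2
step 3: merge (C,F) at d=11; branch lengths C→11/2, F→11/2; new cluster CF
  updated: d(CF,DL)=37/2, d(CF,OY)=79/4
step 4: merge (DL,OY) at d=27/2; branch lengths DL→21/4, OY→21/4; new cluster DLOY
  updated: d(CF,DLOY)=153/8
step 5: merge (CF,DLOY) at d=153/8; branch lengths CF→65/16, DLOY→45/16; new cluster CDFLOY
final tree: ((C:11/2,F:11/2):65/16,((D:3/2,L:3/2):21/4,(O:3/2,Y:3/2):21/4):45/16)
total length: 275/8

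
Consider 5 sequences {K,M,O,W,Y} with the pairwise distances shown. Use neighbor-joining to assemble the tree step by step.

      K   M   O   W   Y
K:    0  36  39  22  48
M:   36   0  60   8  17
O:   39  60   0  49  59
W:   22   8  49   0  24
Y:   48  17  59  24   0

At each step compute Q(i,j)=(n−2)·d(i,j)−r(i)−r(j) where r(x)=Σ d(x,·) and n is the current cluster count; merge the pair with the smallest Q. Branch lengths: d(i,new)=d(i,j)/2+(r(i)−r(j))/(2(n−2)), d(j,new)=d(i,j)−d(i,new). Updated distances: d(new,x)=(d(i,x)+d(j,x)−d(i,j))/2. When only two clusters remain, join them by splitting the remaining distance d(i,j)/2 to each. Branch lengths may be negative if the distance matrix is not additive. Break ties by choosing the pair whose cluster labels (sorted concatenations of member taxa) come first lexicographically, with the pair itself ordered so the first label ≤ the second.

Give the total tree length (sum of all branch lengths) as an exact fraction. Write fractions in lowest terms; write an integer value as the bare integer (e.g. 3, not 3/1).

step 1: merge (K,O) at d=39, Q=-235; branch lengths K→55/6, O→179/6; new cluster KO
  updated: d(KO,M)=57/2, d(KO,W)=16, d(KO,Y)=34
step 2: merge (KO,W) at d=16, Q=-189/2; branch lengths KO→125/8, W→3/8; new cluster KOW
  updated: d(KOW,M)=41/4, d(KOW,Y)=21
step 3: merge (KOW,M) at d=41/4, Q=-193/4; branch lengths KOW→57/8, M→25/8; new cluster KMOW
  updated: d(KMOW,Y)=111/8
step 4: merge (KMOW,Y) at d=111/8; branch lengths KMOW→111/16, Y→111/16; new cluster KMOWY
final tree: ((((K:55/6,O:179/6):125/8,W:3/8):57/8,M:25/8):111/16,Y:111/16)
total length: 633/8

633/8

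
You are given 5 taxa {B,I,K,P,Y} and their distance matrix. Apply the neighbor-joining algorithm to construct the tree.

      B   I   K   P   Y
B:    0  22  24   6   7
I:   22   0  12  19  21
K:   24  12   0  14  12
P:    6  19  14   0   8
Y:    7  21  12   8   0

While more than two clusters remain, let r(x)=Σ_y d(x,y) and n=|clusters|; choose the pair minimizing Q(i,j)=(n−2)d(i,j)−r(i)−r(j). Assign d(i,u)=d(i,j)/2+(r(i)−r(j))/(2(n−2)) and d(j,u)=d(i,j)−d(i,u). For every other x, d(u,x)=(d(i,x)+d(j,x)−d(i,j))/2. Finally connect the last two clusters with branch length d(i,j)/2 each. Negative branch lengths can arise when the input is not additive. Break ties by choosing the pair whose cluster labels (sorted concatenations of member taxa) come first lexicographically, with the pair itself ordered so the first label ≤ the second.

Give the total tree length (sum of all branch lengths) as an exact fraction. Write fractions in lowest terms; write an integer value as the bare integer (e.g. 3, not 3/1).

247/8

1. join I+K (d=12, Q=-100) ⇒ IK; edges |I|=8, |K|=4
  updated: d(B,IK)=17, d(IK,P)=21/2, d(IK,Y)=21/2
2. join B+P (d=6, Q=-85/2) ⇒ BP; edges |B|=35/8, |P|=13/8
  updated: d(BP,IK)=43/4, d(BP,Y)=9/2
3. join BP+IK (d=43/4, Q=-103/4) ⇒ BIKP; edges |BP|=19/8, |IK|=67/8
  updated: d(BIKP,Y)=17/8
4. join BIKP+Y (d=17/8) ⇒ BIKPY; edges |BIKP|=17/16, |Y|=17/16
final tree: (((B:35/8,P:13/8):19/8,(I:8,K:4):67/8):17/16,Y:17/16)
total length: 247/8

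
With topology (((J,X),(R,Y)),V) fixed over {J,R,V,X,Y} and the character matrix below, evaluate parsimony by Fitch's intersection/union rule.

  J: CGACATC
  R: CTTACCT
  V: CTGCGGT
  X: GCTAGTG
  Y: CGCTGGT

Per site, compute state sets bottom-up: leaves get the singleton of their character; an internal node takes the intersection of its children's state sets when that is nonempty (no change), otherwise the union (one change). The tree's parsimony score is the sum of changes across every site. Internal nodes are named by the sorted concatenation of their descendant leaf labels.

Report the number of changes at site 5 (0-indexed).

site 0, node JX: J={C} ∪ X={G} → {C,G} (+1)
site 0, node RY: R={C} ∩ Y={C} → {C} (+0)
site 0, node JRXY: JX={C,G} ∩ RY={C} → {C} (+0)
site 0, node JRVXY: JRXY={C} ∩ V={C} → {C} (+0)
site 1, node JX: J={G} ∪ X={C} → {C,G} (+1)
site 1, node RY: R={T} ∪ Y={G} → {G,T} (+1)
site 1, node JRXY: JX={C,G} ∩ RY={G,T} → {G} (+0)
site 1, node JRVXY: JRXY={G} ∪ V={T} → {G,T} (+1)
site 2, node JX: J={A} ∪ X={T} → {A,T} (+1)
site 2, node RY: R={T} ∪ Y={C} → {C,T} (+1)
site 2, node JRXY: JX={A,T} ∩ RY={C,T} → {T} (+0)
site 2, node JRVXY: JRXY={T} ∪ V={G} → {G,T} (+1)
site 3, node JX: J={C} ∪ X={A} → {A,C} (+1)
site 3, node RY: R={A} ∪ Y={T} → {A,T} (+1)
site 3, node JRXY: JX={A,C} ∩ RY={A,T} → {A} (+0)
site 3, node JRVXY: JRXY={A} ∪ V={C} → {A,C} (+1)
site 4, node JX: J={A} ∪ X={G} → {A,G} (+1)
site 4, node RY: R={C} ∪ Y={G} → {C,G} (+1)
site 4, node JRXY: JX={A,G} ∩ RY={C,G} → {G} (+0)
site 4, node JRVXY: JRXY={G} ∩ V={G} → {G} (+0)
site 5, node JX: J={T} ∩ X={T} → {T} (+0)
site 5, node RY: R={C} ∪ Y={G} → {C,G} (+1)
site 5, node JRXY: JX={T} ∪ RY={C,G} → {C,G,T} (+1)
site 5, node JRVXY: JRXY={C,G,T} ∩ V={G} → {G} (+0)
site 6, node JX: J={C} ∪ X={G} → {C,G} (+1)
site 6, node RY: R={T} ∩ Y={T} → {T} (+0)
site 6, node JRXY: JX={C,G} ∪ RY={T} → {C,G,T} (+1)
site 6, node JRVXY: JRXY={C,G,T} ∩ V={T} → {T} (+0)
per-site changes: [1, 3, 3, 3, 2, 2, 2]; total = 16

2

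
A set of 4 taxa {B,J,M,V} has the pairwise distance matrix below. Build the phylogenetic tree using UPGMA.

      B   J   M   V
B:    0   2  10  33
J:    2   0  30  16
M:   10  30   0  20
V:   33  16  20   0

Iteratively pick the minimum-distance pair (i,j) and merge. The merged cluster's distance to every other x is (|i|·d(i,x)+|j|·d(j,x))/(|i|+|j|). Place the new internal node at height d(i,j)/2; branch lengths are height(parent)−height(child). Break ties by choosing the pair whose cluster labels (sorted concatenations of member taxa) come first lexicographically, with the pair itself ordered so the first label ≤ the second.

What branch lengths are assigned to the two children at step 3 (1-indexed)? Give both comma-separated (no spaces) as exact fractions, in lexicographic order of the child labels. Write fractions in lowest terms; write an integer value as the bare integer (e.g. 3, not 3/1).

iteration 1: select B,J (d=2); attach at lengths (1, 1); label the merged cluster BJ
  updated: d(BJ,M)=20, d(BJ,V)=49/2
iteration 2: select BJ,M (d=20); attach at lengths (9, 10); label the merged cluster BJM
  updated: d(BJM,V)=23
iteration 3: select BJM,V (d=23); attach at lengths (3/2, 23/2); label the merged cluster BJMV
final tree: (((B:1,J:1):9,M:10):3/2,V:23/2)
total length: 34

3/2,23/2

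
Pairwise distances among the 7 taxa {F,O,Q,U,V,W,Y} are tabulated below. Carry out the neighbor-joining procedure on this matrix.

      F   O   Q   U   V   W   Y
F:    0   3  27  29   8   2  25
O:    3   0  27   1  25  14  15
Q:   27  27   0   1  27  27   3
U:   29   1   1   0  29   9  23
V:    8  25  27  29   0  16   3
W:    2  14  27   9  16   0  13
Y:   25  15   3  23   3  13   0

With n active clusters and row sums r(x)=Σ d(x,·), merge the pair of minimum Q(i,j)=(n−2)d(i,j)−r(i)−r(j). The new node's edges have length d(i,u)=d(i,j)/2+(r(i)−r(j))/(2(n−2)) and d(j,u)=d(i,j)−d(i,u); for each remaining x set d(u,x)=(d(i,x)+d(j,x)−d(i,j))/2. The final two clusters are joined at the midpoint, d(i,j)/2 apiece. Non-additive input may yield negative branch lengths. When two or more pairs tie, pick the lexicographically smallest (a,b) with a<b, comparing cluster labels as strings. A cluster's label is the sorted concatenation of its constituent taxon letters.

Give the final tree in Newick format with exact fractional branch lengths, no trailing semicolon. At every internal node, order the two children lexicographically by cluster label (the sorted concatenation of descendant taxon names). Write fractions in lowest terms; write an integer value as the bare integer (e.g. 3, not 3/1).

((((F:7/6,W:5/6):35/8,O:25/8):29/8,(Q:5/2,U:-3/2):81/8):67/16,(V:23/8,Y:1/8):67/16)

iteration 1: select Q,U (d=1, Q=-199); attach at lengths (5/2, -3/2); label the merged cluster QU
  updated: d(F,QU)=55/2, d(O,QU)=27/2, d(QU,V)=55/2, d(QU,W)=35/2, d(QU,Y)=25/2
iteration 2: select V,Y (d=3, Q=-136); attach at lengths (23/8, 1/8); label the merged cluster VY
  updated: d(F,VY)=15, d(O,VY)=37/2, d(QU,VY)=37/2, d(VY,W)=13
iteration 3: select F,W (d=2, Q=-88); attach at lengths (7/6, 5/6); label the merged cluster FW
  updated: d(FW,O)=15/2, d(FW,QU)=43/2, d(FW,VY)=13
iteration 4: select FW,O (d=15/2, Q=-133/2); attach at lengths (35/8, 25/8); label the merged cluster FOW
  updated: d(FOW,QU)=55/4, d(FOW,VY)=12
iteration 5: select FOW,QU (d=55/4, Q=-177/4); attach at lengths (29/8, 81/8); label the merged cluster FOQUW
  updated: d(FOQUW,VY)=67/8
iteration 6: select FOQUW,VY (d=67/8); attach at lengths (67/16, 67/16); label the merged cluster FOQUVWY
final tree: ((((F:7/6,W:5/6):35/8,O:25/8):29/8,(Q:5/2,U:-3/2):81/8):67/16,(V:23/8,Y:1/8):67/16)
total length: 285/8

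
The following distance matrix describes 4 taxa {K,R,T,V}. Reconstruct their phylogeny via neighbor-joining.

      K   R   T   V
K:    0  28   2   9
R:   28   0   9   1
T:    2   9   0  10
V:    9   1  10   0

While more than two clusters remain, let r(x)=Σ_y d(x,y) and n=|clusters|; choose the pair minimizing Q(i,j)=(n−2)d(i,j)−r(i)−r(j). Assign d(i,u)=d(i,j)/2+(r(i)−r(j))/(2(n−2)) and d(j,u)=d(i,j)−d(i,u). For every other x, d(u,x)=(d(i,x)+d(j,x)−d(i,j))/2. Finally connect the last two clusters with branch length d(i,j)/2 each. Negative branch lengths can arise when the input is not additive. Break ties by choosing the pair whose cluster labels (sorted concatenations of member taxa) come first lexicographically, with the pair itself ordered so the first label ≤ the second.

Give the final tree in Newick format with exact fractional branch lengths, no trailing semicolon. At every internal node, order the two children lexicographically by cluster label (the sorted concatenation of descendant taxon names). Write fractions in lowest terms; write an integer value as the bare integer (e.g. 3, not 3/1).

step 1: merge (K,T) at d=2, Q=-56; branch lengths K→11/2, T→-7/2; new cluster KT
  updated: d(KT,R)=35/2, d(KT,V)=17/2
step 2: merge (KT,R) at d=35/2, Q=-27; branch lengths KT→25/2, R→5; new cluster KRT
  updated: d(KRT,V)=-4
step 3: merge (KRT,V) at d=-4; branch lengths KRT→-2, V→-2; new cluster KRTV
final tree: (((K:11/2,T:-7/2):25/2,R:5):-2,V:-2)
total length: 31/2

(((K:11/2,T:-7/2):25/2,R:5):-2,V:-2)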